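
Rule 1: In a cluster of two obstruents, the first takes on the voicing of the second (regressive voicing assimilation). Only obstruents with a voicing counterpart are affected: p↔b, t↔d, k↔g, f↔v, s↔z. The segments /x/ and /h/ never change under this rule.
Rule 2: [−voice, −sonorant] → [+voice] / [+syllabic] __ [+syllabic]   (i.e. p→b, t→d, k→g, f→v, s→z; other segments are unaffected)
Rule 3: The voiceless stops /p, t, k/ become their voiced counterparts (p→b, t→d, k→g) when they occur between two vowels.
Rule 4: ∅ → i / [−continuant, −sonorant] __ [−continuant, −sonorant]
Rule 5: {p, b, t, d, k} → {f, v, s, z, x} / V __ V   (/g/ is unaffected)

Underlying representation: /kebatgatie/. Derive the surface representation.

kevazigazie

Rule 1 (regressive voicing assimilation): /t/ precedes the voiced obstruent /g/, so it voices to [d] by assimilation. /kebatgatie/ → kebadgatie.
Rule 2 (intervocalic voicing): /t/ is a voiceless obstruent between vowels /a/ and /i/, so it voices to [d]. /kebadgatie/ → kebadgadie.
Rule 3 (intervocalic voicing): no segment meets the environment; /kebadgadie/ is unchanged.
Rule 4 (stop-cluster i-epenthesis): /d/ and /g/ form a stop–stop cluster, so [i] is inserted between them. /kebadgadie/ → kebadigadie.
Rule 5 (intervocalic spirantization): /b/ is a stop between vowels /e/ and /a/, so it spirantizes to the fricative [v]. /d/ is a stop between vowels /a/ and /i/, so it spirantizes to the fricative [z]. /d/ is a stop between vowels /a/ and /i/, so it spirantizes to the fricative [z]. /kebadigadie/ → kevazigazie.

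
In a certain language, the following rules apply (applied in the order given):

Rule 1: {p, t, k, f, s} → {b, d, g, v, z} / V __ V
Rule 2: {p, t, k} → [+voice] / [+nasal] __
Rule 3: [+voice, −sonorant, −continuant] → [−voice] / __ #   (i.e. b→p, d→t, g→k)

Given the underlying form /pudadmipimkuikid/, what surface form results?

Rule 1 (intervocalic voicing): /p/ is a voiceless obstruent between vowels /i/ and /i/, so it voices to [b]. /k/ is a voiceless obstruent between vowels /i/ and /i/, so it voices to [g]. /pudadmipimkuikid/ → pudadmibimkuigid.
Rule 2 (post-nasal voicing): /k/ is a voiceless stop immediately after the nasal /m/, so it voices to [g]. /pudadmibimkuigid/ → pudadmibimguigid.
Rule 3 (final devoicing): /d/ is a voiced stop in word-final position, so it devoices to [t]. /pudadmibimguigid/ → pudadmibimguigit.

pudadmibimguigit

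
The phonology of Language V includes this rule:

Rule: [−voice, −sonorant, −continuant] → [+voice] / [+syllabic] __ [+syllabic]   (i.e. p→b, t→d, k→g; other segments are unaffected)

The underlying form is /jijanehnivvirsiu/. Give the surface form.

jijanehnivvirsiu

No segment of /jijanehnivvirsiu/ meets the structural description of the rule, so the form surfaces unchanged.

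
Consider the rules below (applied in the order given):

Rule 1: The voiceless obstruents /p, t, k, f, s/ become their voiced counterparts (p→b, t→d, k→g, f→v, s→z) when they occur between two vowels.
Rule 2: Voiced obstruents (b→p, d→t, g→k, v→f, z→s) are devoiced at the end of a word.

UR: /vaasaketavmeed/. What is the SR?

vaazagedavmeet

Rule 1 (intervocalic voicing): /s/ is a voiceless obstruent between vowels /a/ and /a/, so it voices to [z]. /k/ is a voiceless obstruent between vowels /a/ and /e/, so it voices to [g]. /t/ is a voiceless obstruent between vowels /e/ and /a/, so it voices to [d]. /vaasaketavmeed/ → vaazagedavmeed.
Rule 2 (final devoicing): /d/ is a voiced obstruent in word-final position, so it devoices to [t]. /vaazagedavmeed/ → vaazagedavmeet.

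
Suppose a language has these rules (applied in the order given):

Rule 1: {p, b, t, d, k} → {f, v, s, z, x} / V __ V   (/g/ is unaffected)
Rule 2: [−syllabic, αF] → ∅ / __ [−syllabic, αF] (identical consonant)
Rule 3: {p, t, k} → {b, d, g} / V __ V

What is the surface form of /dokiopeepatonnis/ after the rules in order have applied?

doxiofeefasonis

Rule 1 (intervocalic spirantization): /k/ is a stop between vowels /o/ and /i/, so it spirantizes to the fricative [x]. /p/ is a stop between vowels /o/ and /e/, so it spirantizes to the fricative [f]. /p/ is a stop between vowels /e/ and /a/, so it spirantizes to the fricative [f]. /t/ is a stop between vowels /a/ and /o/, so it spirantizes to the fricative [s]. /dokiopeepatonnis/ → doxiofeefasonnis.
Rule 2 (degemination): /nn/ is a geminate; the first /n/ deletes. /doxiofeefasonnis/ → doxiofeefasonis.
Rule 3 (intervocalic voicing): no segment meets the environment; /doxiofeefasonis/ is unchanged.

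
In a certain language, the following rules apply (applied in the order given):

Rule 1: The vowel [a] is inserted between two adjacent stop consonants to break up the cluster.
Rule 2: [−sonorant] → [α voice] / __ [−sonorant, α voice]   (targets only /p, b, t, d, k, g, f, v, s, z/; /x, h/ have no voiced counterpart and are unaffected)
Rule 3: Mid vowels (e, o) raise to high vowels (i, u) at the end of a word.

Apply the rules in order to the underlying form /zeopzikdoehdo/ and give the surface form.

Rule 1 (stop-cluster a-epenthesis): /k/ and /d/ form a stop–stop cluster, so [a] is inserted between them. /zeopzikdoehdo/ → zeopzikadoehdo.
Rule 2 (regressive voicing assimilation): /p/ precedes the voiced obstruent /z/, so it voices to [b] by assimilation. /zeopzikadoehdo/ → zeobzikadoehdo.
Rule 3 (final vowel raising): /o/ is a mid vowel in word-final position, so it raises to [u]. /zeobzikadoehdo/ → zeobzikadoehdu.

zeobzikadoehdu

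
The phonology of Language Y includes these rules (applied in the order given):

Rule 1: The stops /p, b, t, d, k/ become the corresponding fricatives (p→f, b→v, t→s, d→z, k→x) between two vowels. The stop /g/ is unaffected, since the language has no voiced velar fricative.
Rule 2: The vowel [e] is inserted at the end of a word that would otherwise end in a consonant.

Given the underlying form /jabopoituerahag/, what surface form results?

Rule 1 (intervocalic spirantization): /b/ is a stop between vowels /a/ and /o/, so it spirantizes to the fricative [v]. /p/ is a stop between vowels /o/ and /o/, so it spirantizes to the fricative [f]. /t/ is a stop between vowels /i/ and /u/, so it spirantizes to the fricative [s]. /jabopoituerahag/ → javofoisuerahag.
Rule 2 (final e-epenthesis): the form ends in the consonant /g/, so [e] is inserted word-finally. /javofoisuerahag/ → javofoisuerahage.

javofoisuerahage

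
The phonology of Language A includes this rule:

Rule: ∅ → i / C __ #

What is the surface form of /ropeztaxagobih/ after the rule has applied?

the form ends in the consonant /h/, so [i] is inserted word-finally.
Surface form: [ropeztaxagobihi].

ropeztaxagobihi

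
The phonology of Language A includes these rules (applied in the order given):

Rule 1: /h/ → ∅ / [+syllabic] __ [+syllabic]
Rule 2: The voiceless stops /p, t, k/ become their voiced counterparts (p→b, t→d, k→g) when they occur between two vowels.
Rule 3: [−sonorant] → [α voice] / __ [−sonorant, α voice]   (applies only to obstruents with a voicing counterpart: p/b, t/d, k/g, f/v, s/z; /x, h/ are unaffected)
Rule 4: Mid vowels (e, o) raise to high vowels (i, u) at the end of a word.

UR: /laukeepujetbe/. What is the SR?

Rule 1 (intervocalic h-deletion): no segment meets the environment; /laukeepujetbe/ is unchanged.
Rule 2 (intervocalic voicing): /k/ is a voiceless stop between vowels /u/ and /e/, so it voices to [g]. /p/ is a voiceless stop between vowels /e/ and /u/, so it voices to [b]. /laukeepujetbe/ → laugeebujetbe.
Rule 3 (regressive voicing assimilation): /t/ precedes the voiced obstruent /b/, so it voices to [d] by assimilation. /laugeebujetbe/ → laugeebujedbe.
Rule 4 (final vowel raising): /e/ is a mid vowel in word-final position, so it raises to [i]. /laugeebujedbe/ → laugeebujedbi.

laugeebujedbi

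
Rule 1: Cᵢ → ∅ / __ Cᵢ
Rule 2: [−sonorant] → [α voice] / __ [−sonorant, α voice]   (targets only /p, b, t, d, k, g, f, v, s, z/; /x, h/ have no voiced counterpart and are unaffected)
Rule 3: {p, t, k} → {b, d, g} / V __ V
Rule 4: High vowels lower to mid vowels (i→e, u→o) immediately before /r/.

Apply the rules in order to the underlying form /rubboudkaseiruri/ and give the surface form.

ruboutkaseerori

Rule 1 (degemination): /bb/ is a geminate; the first /b/ deletes. /rubboudkaseiruri/ → ruboudkaseiruri.
Rule 2 (regressive voicing assimilation): /d/ precedes the voiceless obstruent /k/, so it devoices to [t] by assimilation. /ruboudkaseiruri/ → ruboutkaseiruri.
Rule 3 (intervocalic voicing): no segment meets the environment; /ruboutkaseiruri/ is unchanged.
Rule 4 (pre-rhotic lowering): /i/ is a high vowel immediately before /r/, so it lowers to [e]. /u/ is a high vowel immediately before /r/, so it lowers to [o]. /ruboutkaseiruri/ → ruboutkaseerori.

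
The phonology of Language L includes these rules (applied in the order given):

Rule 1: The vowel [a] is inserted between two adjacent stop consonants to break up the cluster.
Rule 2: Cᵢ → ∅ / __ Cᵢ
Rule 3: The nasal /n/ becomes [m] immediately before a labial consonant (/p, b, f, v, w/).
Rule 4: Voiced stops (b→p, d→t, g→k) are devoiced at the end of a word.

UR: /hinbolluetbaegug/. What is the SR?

himboluetabaeguk

Rule 1 (stop-cluster a-epenthesis): /t/ and /b/ form a stop–stop cluster, so [a] is inserted between them. /hinbolluetbaegug/ → hinbolluetabaegug.
Rule 2 (degemination): /ll/ is a geminate; the first /l/ deletes. /hinbolluetabaegug/ → hinboluetabaegug.
Rule 3 (nasal place assimilation): /n/ precedes the labial consonant /b/, so it assimilates in place to [m]. /hinboluetabaegug/ → himboluetabaegug.
Rule 4 (final devoicing): /g/ is a voiced stop in word-final position, so it devoices to [k]. /himboluetabaegug/ → himboluetabaeguk.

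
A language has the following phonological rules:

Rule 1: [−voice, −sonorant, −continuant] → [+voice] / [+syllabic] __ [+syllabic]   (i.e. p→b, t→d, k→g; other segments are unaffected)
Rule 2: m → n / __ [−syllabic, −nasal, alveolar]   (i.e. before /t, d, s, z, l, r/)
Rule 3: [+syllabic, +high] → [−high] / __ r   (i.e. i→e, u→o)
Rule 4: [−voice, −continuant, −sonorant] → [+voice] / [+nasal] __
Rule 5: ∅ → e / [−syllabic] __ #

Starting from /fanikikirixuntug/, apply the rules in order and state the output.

Rule 1 (intervocalic voicing): /k/ is a voiceless stop between vowels /i/ and /i/, so it voices to [g]. /k/ is a voiceless stop between vowels /i/ and /i/, so it voices to [g]. /fanikikirixuntug/ → fanigigirixuntug.
Rule 2 (nasal place assimilation): no segment meets the environment; /fanigigirixuntug/ is unchanged.
Rule 3 (pre-rhotic lowering): /i/ is a high vowel immediately before /r/, so it lowers to [e]. /fanigigirixuntug/ → fanigigerixuntug.
Rule 4 (post-nasal voicing): /t/ is a voiceless stop immediately after the nasal /n/, so it voices to [d]. /fanigigerixuntug/ → fanigigerixundug.
Rule 5 (final e-epenthesis): the form ends in the consonant /g/, so [e] is inserted word-finally. /fanigigerixundug/ → fanigigerixunduge.

fanigigerixunduge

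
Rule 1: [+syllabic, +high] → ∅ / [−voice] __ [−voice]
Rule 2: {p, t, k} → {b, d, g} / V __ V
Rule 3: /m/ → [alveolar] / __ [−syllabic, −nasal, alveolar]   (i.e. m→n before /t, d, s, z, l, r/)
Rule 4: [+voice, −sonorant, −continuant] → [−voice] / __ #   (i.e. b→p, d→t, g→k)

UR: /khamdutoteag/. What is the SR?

Rule 1 (high vowel syncope): no segment meets the environment; /khamdutoteag/ is unchanged.
Rule 2 (intervocalic voicing): /t/ is a voiceless stop between vowels /u/ and /o/, so it voices to [d]. /t/ is a voiceless stop between vowels /o/ and /e/, so it voices to [d]. /khamdutoteag/ → khamdudodeag.
Rule 3 (nasal place assimilation): /m/ precedes the alveolar consonant /d/, so it assimilates in place to [n]. /khamdudodeag/ → khandudodeag.
Rule 4 (final devoicing): /g/ is a voiced stop in word-final position, so it devoices to [k]. /khandudodeag/ → khandudodeak.

khandudodeak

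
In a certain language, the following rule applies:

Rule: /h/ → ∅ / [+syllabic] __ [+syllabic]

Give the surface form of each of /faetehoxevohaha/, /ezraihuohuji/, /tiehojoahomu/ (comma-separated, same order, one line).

/faetehoxevohaha/: /h/ occurs between vowels /e/ and /o/, so it deletes. /h/ occurs between vowels /o/ and /a/, so it deletes. /h/ occurs between vowels /a/ and /a/, so it deletes. → [faeteoxevoaa].
/ezraihuohuji/: /h/ occurs between vowels /i/ and /u/, so it deletes. /h/ occurs between vowels /o/ and /u/, so it deletes. → [ezraiuouji].
/tiehojoahomu/: /h/ occurs between vowels /e/ and /o/, so it deletes. /h/ occurs between vowels /a/ and /o/, so it deletes. → [tieojoaomu].

faeteoxevoaa, ezraiuouji, tieojoaomu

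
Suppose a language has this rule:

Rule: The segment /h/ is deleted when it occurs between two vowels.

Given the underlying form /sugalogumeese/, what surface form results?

sugalogumeese

No segment of /sugalogumeese/ meets the structural description of the rule, so the form surfaces unchanged.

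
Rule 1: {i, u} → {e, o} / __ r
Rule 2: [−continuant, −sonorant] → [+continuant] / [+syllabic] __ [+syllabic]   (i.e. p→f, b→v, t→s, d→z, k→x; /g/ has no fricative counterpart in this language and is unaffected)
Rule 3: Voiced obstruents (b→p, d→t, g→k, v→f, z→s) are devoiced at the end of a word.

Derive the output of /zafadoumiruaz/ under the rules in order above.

Rule 1 (pre-rhotic lowering): /i/ is a high vowel immediately before /r/, so it lowers to [e]. /zafadoumiruaz/ → zafadoumeruaz.
Rule 2 (intervocalic spirantization): /d/ is a stop between vowels /a/ and /o/, so it spirantizes to the fricative [z]. /zafadoumeruaz/ → zafazoumeruaz.
Rule 3 (final devoicing): /z/ is a voiced obstruent in word-final position, so it devoices to [s]. /zafazoumeruaz/ → zafazoumeruas.

zafazoumeruas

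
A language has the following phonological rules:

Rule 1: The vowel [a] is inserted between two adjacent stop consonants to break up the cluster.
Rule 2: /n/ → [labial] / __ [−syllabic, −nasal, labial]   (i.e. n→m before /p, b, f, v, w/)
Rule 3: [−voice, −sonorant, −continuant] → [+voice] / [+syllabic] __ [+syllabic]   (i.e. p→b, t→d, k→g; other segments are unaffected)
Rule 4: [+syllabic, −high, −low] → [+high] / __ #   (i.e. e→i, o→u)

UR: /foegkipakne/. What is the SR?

foegagibakni

Rule 1 (stop-cluster a-epenthesis): /g/ and /k/ form a stop–stop cluster, so [a] is inserted between them. /foegkipakne/ → foegakipakne.
Rule 2 (nasal place assimilation): no segment meets the environment; /foegakipakne/ is unchanged.
Rule 3 (intervocalic voicing): /k/ is a voiceless stop between vowels /a/ and /i/, so it voices to [g]. /p/ is a voiceless stop between vowels /i/ and /a/, so it voices to [b]. /foegakipakne/ → foegagibakne.
Rule 4 (final vowel raising): /e/ is a mid vowel in word-final position, so it raises to [i]. /foegagibakne/ → foegagibakni.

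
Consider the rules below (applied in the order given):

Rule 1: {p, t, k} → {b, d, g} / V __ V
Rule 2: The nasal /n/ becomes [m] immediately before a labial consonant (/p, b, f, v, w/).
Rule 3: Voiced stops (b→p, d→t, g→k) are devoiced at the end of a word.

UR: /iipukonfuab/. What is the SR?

iibugomfuap

Rule 1 (intervocalic voicing): /p/ is a voiceless stop between vowels /i/ and /u/, so it voices to [b]. /k/ is a voiceless stop between vowels /u/ and /o/, so it voices to [g]. /iipukonfuab/ → iibugonfuab.
Rule 2 (nasal place assimilation): /n/ precedes the labial consonant /f/, so it assimilates in place to [m]. /iibugonfuab/ → iibugomfuab.
Rule 3 (final devoicing): /b/ is a voiced stop in word-final position, so it devoices to [p]. /iibugomfuab/ → iibugomfuap.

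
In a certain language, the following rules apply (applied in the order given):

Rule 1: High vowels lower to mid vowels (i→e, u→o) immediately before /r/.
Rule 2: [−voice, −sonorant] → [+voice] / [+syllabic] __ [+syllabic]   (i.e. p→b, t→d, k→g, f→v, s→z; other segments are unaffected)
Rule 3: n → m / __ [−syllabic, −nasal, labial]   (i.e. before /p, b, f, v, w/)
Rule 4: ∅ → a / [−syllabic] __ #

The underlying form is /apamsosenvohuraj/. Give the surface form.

Rule 1 (pre-rhotic lowering): /u/ is a high vowel immediately before /r/, so it lowers to [o]. /apamsosenvohuraj/ → apamsosenvohoraj.
Rule 2 (intervocalic voicing): /p/ is a voiceless obstruent between vowels /a/ and /a/, so it voices to [b]. /s/ is a voiceless obstruent between vowels /o/ and /e/, so it voices to [z]. /apamsosenvohoraj/ → abamsozenvohoraj.
Rule 3 (nasal place assimilation): /n/ precedes the labial consonant /v/, so it assimilates in place to [m]. /abamsozenvohoraj/ → abamsozemvohoraj.
Rule 4 (final a-epenthesis): the form ends in the consonant /j/, so [a] is inserted word-finally. /abamsozemvohoraj/ → abamsozemvohoraja.

abamsozemvohoraja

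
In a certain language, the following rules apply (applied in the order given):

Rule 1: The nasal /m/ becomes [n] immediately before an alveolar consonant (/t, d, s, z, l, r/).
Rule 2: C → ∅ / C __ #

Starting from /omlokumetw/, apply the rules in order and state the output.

onlokumet

Rule 1 (nasal place assimilation): /m/ precedes the alveolar consonant /l/, so it assimilates in place to [n]. /omlokumetw/ → onlokumetw.
Rule 2 (final cluster simplification): /w/ is the second consonant of a word-final cluster /tw/, so it deletes. /onlokumetw/ → onlokumet.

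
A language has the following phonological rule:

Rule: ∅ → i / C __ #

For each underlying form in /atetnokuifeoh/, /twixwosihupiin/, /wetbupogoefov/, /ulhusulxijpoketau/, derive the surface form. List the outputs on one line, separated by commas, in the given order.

/atetnokuifeoh/: the form ends in the consonant /h/, so [i] is inserted word-finally. → [atetnokuifeohi].
/twixwosihupiin/: the form ends in the consonant /n/, so [i] is inserted word-finally. → [twixwosihupiini].
/wetbupogoefov/: the form ends in the consonant /v/, so [i] is inserted word-finally. → [wetbupogoefovi].
/ulhusulxijpoketau/: the rule's environment is not met; surfaces unchanged as [ulhusulxijpoketau].

atetnokuifeohi, twixwosihupiini, wetbupogoefovi, ulhusulxijpoketau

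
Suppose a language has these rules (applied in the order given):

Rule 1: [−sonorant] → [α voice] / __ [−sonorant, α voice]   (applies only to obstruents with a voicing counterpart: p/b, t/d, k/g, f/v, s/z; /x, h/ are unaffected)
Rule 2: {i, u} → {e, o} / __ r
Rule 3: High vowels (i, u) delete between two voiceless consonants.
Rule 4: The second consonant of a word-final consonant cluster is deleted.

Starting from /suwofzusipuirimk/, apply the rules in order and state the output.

Rule 1 (regressive voicing assimilation): /f/ precedes the voiced obstruent /z/, so it voices to [v] by assimilation. /suwofzusipuirimk/ → suwovzusipuirimk.
Rule 2 (pre-rhotic lowering): /i/ is a high vowel immediately before /r/, so it lowers to [e]. /suwovzusipuirimk/ → suwovzusipuerimk.
Rule 3 (high vowel syncope): /i/ is a high vowel flanked by voiceless consonants /s/ and /p/, so it deletes. /suwovzusipuerimk/ → suwovzuspuerimk.
Rule 4 (final cluster simplification): /k/ is the second consonant of a word-final cluster /mk/, so it deletes. /suwovzuspuerimk/ → suwovzuspuerim.

suwovzuspuerim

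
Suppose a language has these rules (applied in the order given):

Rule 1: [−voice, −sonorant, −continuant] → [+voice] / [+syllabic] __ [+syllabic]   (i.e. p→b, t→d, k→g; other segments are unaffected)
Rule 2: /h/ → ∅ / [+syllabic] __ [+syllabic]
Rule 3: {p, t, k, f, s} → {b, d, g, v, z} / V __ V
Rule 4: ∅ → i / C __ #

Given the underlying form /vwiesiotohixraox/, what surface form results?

Rule 1 (intervocalic voicing): /t/ is a voiceless stop between vowels /o/ and /o/, so it voices to [d]. /vwiesiotohixraox/ → vwiesiodohixraox.
Rule 2 (intervocalic h-deletion): /h/ occurs between vowels /o/ and /i/, so it deletes. /vwiesiodohixraox/ → vwiesiodoixraox.
Rule 3 (intervocalic voicing): /s/ is a voiceless obstruent between vowels /e/ and /i/, so it voices to [z]. /vwiesiodoixraox/ → vwieziodoixraox.
Rule 4 (final i-epenthesis): the form ends in the consonant /x/, so [i] is inserted word-finally. /vwieziodoixraox/ → vwieziodoixraoxi.

vwieziodoixraoxi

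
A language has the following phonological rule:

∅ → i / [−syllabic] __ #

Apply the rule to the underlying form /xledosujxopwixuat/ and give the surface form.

the form ends in the consonant /t/, so [i] is inserted word-finally.
Surface form: [xledosujxopwixuati].

xledosujxopwixuati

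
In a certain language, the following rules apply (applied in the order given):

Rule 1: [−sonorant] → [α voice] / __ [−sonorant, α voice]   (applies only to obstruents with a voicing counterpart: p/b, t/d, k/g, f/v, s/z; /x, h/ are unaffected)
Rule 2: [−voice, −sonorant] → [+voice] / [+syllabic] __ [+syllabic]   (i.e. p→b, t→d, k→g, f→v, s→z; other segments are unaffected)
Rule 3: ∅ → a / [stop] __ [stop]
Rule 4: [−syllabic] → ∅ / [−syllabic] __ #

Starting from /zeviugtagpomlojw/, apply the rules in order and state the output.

zeviukatakapomloj

Rule 1 (regressive voicing assimilation): /g/ precedes the voiceless obstruent /t/, so it devoices to [k] by assimilation. /g/ precedes the voiceless obstruent /p/, so it devoices to [k] by assimilation. /zeviugtagpomlojw/ → zeviuktakpomlojw.
Rule 2 (intervocalic voicing): no segment meets the environment; /zeviuktakpomlojw/ is unchanged.
Rule 3 (stop-cluster a-epenthesis): /k/ and /t/ form a stop–stop cluster, so [a] is inserted between them. /k/ and /p/ form a stop–stop cluster, so [a] is inserted between them. /zeviuktakpomlojw/ → zeviukatakapomlojw.
Rule 4 (final cluster simplification): /w/ is the second consonant of a word-final cluster /jw/, so it deletes. /zeviukatakapomlojw/ → zeviukatakapomloj.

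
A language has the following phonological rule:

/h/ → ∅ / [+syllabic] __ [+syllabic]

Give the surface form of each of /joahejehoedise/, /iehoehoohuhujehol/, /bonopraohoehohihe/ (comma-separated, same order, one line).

joaejeoedise, ieoeoouujeol, bonopraooeoie

/joahejehoedise/: /h/ occurs between vowels /a/ and /e/, so it deletes. /h/ occurs between vowels /e/ and /o/, so it deletes. → [joaejeoedise].
/iehoehoohuhujehol/: /h/ occurs between vowels /e/ and /o/, so it deletes. /h/ occurs between vowels /e/ and /o/, so it deletes. /h/ occurs between vowels /o/ and /u/, so it deletes. /h/ occurs between vowels /u/ and /u/, so it deletes. /h/ occurs between vowels /e/ and /o/, so it deletes. → [ieoeoouujeol].
/bonopraohoehohihe/: /h/ occurs between vowels /o/ and /o/, so it deletes. /h/ occurs between vowels /e/ and /o/, so it deletes. /h/ occurs between vowels /o/ and /i/, so it deletes. /h/ occurs between vowels /i/ and /e/, so it deletes. → [bonopraooeoie].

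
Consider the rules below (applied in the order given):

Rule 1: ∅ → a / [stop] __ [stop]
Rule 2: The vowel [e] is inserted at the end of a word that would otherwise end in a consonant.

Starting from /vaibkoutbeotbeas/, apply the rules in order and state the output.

Rule 1 (stop-cluster a-epenthesis): /b/ and /k/ form a stop–stop cluster, so [a] is inserted between them. /t/ and /b/ form a stop–stop cluster, so [a] is inserted between them. /t/ and /b/ form a stop–stop cluster, so [a] is inserted between them. /vaibkoutbeotbeas/ → vaibakoutabeotabeas.
Rule 2 (final e-epenthesis): the form ends in the consonant /s/, so [e] is inserted word-finally. /vaibakoutabeotabeas/ → vaibakoutabeotabease.

vaibakoutabeotabease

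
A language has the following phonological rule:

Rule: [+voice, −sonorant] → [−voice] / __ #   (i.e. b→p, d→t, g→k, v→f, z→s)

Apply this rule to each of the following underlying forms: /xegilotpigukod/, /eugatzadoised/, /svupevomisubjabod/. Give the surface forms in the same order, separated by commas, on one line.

xegilotpigukot, eugatzadoiset, svupevomisubjabot

/xegilotpigukod/: /d/ is a voiced obstruent in word-final position, so it devoices to [t]. → [xegilotpigukot].
/eugatzadoised/: /d/ is a voiced obstruent in word-final position, so it devoices to [t]. → [eugatzadoiset].
/svupevomisubjabod/: /d/ is a voiced obstruent in word-final position, so it devoices to [t]. → [svupevomisubjabot].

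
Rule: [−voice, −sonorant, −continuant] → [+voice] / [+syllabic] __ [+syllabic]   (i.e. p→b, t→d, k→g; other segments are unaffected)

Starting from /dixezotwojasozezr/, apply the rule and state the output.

dixezotwojasozezr

No segment of /dixezotwojasozezr/ meets the structural description of the rule, so the form surfaces unchanged.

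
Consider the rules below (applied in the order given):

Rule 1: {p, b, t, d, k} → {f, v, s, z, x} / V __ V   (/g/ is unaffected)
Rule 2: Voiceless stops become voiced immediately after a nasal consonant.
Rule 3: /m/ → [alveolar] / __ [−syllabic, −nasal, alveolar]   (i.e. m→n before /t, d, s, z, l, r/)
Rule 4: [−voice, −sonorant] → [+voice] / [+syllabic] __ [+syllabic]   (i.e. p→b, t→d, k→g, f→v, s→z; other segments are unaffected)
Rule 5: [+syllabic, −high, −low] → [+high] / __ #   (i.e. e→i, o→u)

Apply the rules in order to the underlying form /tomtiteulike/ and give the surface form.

Rule 1 (intervocalic spirantization): /t/ is a stop between vowels /i/ and /e/, so it spirantizes to the fricative [s]. /k/ is a stop between vowels /i/ and /e/, so it spirantizes to the fricative [x]. /tomtiteulike/ → tomtiseulixe.
Rule 2 (post-nasal voicing): /t/ is a voiceless stop immediately after the nasal /m/, so it voices to [d]. /tomtiseulixe/ → tomdiseulixe.
Rule 3 (nasal place assimilation): /m/ precedes the alveolar consonant /d/, so it assimilates in place to [n]. /tomdiseulixe/ → tondiseulixe.
Rule 4 (intervocalic voicing): /s/ is a voiceless obstruent between vowels /i/ and /e/, so it voices to [z]. /tondiseulixe/ → tondizeulixe.
Rule 5 (final vowel raising): /e/ is a mid vowel in word-final position, so it raises to [i]. /tondizeulixe/ → tondizeulixi.

tondizeulixi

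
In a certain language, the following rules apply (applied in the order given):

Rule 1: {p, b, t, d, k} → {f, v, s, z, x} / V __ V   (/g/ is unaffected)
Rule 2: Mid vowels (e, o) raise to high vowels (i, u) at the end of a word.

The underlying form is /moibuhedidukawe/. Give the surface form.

Rule 1 (intervocalic spirantization): /b/ is a stop between vowels /i/ and /u/, so it spirantizes to the fricative [v]. /d/ is a stop between vowels /e/ and /i/, so it spirantizes to the fricative [z]. /d/ is a stop between vowels /i/ and /u/, so it spirantizes to the fricative [z]. /k/ is a stop between vowels /u/ and /a/, so it spirantizes to the fricative [x]. /moibuhedidukawe/ → moivuhezizuxawe.
Rule 2 (final vowel raising): /e/ is a mid vowel in word-final position, so it raises to [i]. /moivuhezizuxawe/ → moivuhezizuxawi.

moivuhezizuxawi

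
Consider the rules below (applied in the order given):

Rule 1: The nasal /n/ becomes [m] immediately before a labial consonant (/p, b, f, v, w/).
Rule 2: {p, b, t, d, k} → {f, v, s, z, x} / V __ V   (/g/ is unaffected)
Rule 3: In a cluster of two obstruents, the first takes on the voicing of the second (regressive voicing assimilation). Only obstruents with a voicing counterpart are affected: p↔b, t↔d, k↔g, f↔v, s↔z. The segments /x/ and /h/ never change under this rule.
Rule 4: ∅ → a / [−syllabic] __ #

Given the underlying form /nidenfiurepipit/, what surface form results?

Rule 1 (nasal place assimilation): /n/ precedes the labial consonant /f/, so it assimilates in place to [m]. /nidenfiurepipit/ → nidemfiurepipit.
Rule 2 (intervocalic spirantization): /d/ is a stop between vowels /i/ and /e/, so it spirantizes to the fricative [z]. /p/ is a stop between vowels /e/ and /i/, so it spirantizes to the fricative [f]. /p/ is a stop between vowels /i/ and /i/, so it spirantizes to the fricative [f]. /nidemfiurepipit/ → nizemfiurefifit.
Rule 3 (regressive voicing assimilation): no segment meets the environment; /nizemfiurefifit/ is unchanged.
Rule 4 (final a-epenthesis): the form ends in the consonant /t/, so [a] is inserted word-finally. /nizemfiurefifit/ → nizemfiurefifita.

nizemfiurefifita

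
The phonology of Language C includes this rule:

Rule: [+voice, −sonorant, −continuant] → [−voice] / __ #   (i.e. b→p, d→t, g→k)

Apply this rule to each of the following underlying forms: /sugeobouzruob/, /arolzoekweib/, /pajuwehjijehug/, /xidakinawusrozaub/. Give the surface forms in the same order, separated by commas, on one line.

/sugeobouzruob/: /b/ is a voiced stop in word-final position, so it devoices to [p]. → [sugeobouzruop].
/arolzoekweib/: /b/ is a voiced stop in word-final position, so it devoices to [p]. → [arolzoekweip].
/pajuwehjijehug/: /g/ is a voiced stop in word-final position, so it devoices to [k]. → [pajuwehjijehuk].
/xidakinawusrozaub/: /b/ is a voiced stop in word-final position, so it devoices to [p]. → [xidakinawusrozaup].

sugeobouzruop, arolzoekweip, pajuwehjijehuk, xidakinawusrozaup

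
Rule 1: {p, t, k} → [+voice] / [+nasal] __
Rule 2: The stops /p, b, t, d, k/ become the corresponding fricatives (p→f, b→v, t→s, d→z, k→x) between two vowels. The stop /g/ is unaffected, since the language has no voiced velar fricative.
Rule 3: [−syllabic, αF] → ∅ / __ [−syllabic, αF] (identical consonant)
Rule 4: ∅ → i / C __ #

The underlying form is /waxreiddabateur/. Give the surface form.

Rule 1 (post-nasal voicing): no segment meets the environment; /waxreiddabateur/ is unchanged.
Rule 2 (intervocalic spirantization): /b/ is a stop between vowels /a/ and /a/, so it spirantizes to the fricative [v]. /t/ is a stop between vowels /a/ and /e/, so it spirantizes to the fricative [s]. /waxreiddabateur/ → waxreiddavaseur.
Rule 3 (degemination): /dd/ is a geminate; the first /d/ deletes. /waxreiddavaseur/ → waxreidavaseur.
Rule 4 (final i-epenthesis): the form ends in the consonant /r/, so [i] is inserted word-finally. /waxreidavaseur/ → waxreidavaseuri.

waxreidavaseuri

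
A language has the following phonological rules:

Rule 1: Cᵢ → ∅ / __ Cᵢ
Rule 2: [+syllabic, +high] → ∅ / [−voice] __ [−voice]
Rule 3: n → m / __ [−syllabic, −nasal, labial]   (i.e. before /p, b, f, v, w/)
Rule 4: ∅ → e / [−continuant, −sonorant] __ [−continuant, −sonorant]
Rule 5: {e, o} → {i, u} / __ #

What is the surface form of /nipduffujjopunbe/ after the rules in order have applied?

nipedufujopumbi

Rule 1 (degemination): /ff/ is a geminate; the first /f/ deletes. /jj/ is a geminate; the first /j/ deletes. /nipduffujjopunbe/ → nipdufujopunbe.
Rule 2 (high vowel syncope): no segment meets the environment; /nipdufujopunbe/ is unchanged.
Rule 3 (nasal place assimilation): /n/ precedes the labial consonant /b/, so it assimilates in place to [m]. /nipdufujopunbe/ → nipdufujopumbe.
Rule 4 (stop-cluster e-epenthesis): /p/ and /d/ form a stop–stop cluster, so [e] is inserted between them. /nipdufujopumbe/ → nipedufujopumbe.
Rule 5 (final vowel raising): /e/ is a mid vowel in word-final position, so it raises to [i]. /nipedufujopumbe/ → nipedufujopumbi.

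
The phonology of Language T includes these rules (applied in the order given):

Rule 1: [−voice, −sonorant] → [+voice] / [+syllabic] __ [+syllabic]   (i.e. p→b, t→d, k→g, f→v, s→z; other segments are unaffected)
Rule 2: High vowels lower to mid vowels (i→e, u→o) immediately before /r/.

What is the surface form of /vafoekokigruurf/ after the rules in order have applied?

vavoegogigruorf

Rule 1 (intervocalic voicing): /f/ is a voiceless obstruent between vowels /a/ and /o/, so it voices to [v]. /k/ is a voiceless obstruent between vowels /e/ and /o/, so it voices to [g]. /k/ is a voiceless obstruent between vowels /o/ and /i/, so it voices to [g]. /vafoekokigruurf/ → vavoegogigruurf.
Rule 2 (pre-rhotic lowering): /u/ is a high vowel immediately before /r/, so it lowers to [o]. /vavoegogigruurf/ → vavoegogigruorf.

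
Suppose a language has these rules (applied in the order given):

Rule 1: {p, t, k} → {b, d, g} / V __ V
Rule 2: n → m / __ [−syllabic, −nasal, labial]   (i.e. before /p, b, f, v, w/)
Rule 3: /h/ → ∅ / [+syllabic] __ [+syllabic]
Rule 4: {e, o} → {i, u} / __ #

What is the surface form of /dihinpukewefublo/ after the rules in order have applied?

Rule 1 (intervocalic voicing): /k/ is a voiceless stop between vowels /u/ and /e/, so it voices to [g]. /dihinpukewefublo/ → dihinpugewefublo.
Rule 2 (nasal place assimilation): /n/ precedes the labial consonant /p/, so it assimilates in place to [m]. /dihinpugewefublo/ → dihimpugewefublo.
Rule 3 (intervocalic h-deletion): /h/ occurs between vowels /i/ and /i/, so it deletes. /dihimpugewefublo/ → diimpugewefublo.
Rule 4 (final vowel raising): /o/ is a mid vowel in word-final position, so it raises to [u]. /diimpugewefublo/ → diimpugewefublu.

diimpugewefublu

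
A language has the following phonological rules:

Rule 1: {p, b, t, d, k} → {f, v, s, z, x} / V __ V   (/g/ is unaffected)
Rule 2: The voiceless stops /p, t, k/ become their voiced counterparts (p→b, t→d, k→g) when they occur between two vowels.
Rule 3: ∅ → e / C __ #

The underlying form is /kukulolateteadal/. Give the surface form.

Rule 1 (intervocalic spirantization): /k/ is a stop between vowels /u/ and /u/, so it spirantizes to the fricative [x]. /t/ is a stop between vowels /a/ and /e/, so it spirantizes to the fricative [s]. /t/ is a stop between vowels /e/ and /e/, so it spirantizes to the fricative [s]. /d/ is a stop between vowels /a/ and /a/, so it spirantizes to the fricative [z]. /kukulolateteadal/ → kuxulolaseseazal.
Rule 2 (intervocalic voicing): no segment meets the environment; /kuxulolaseseazal/ is unchanged.
Rule 3 (final e-epenthesis): the form ends in the consonant /l/, so [e] is inserted word-finally. /kuxulolaseseazal/ → kuxulolaseseazale.

kuxulolaseseazale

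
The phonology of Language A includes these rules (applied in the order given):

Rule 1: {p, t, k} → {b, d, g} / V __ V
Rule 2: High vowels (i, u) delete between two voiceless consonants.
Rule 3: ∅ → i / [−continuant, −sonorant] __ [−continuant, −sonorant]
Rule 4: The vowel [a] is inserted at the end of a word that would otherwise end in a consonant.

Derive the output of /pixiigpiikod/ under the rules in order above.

pxiigipiigoda

Rule 1 (intervocalic voicing): /k/ is a voiceless stop between vowels /i/ and /o/, so it voices to [g]. /pixiigpiikod/ → pixiigpiigod.
Rule 2 (high vowel syncope): /i/ is a high vowel flanked by voiceless consonants /p/ and /x/, so it deletes. /pixiigpiigod/ → pxiigpiigod.
Rule 3 (stop-cluster i-epenthesis): /g/ and /p/ form a stop–stop cluster, so [i] is inserted between them. /pxiigpiigod/ → pxiigipiigod.
Rule 4 (final a-epenthesis): the form ends in the consonant /d/, so [a] is inserted word-finally. /pxiigipiigod/ → pxiigipiigoda.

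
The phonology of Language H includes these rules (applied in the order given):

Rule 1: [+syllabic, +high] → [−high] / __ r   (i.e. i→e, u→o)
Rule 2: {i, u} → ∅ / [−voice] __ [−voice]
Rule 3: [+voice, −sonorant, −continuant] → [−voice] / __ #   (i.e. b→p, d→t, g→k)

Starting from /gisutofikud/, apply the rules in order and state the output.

Rule 1 (pre-rhotic lowering): no segment meets the environment; /gisutofikud/ is unchanged.
Rule 2 (high vowel syncope): /u/ is a high vowel flanked by voiceless consonants /s/ and /t/, so it deletes. /i/ is a high vowel flanked by voiceless consonants /f/ and /k/, so it deletes. /gisutofikud/ → gistofkud.
Rule 3 (final devoicing): /d/ is a voiced stop in word-final position, so it devoices to [t]. /gistofkud/ → gistofkut.

gistofkut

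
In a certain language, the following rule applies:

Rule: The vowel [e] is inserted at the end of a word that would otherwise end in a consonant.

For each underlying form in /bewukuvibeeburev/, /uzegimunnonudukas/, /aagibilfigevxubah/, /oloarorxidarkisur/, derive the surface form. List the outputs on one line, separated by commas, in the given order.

/bewukuvibeeburev/: the form ends in the consonant /v/, so [e] is inserted word-finally. → [bewukuvibeebureve].
/uzegimunnonudukas/: the form ends in the consonant /s/, so [e] is inserted word-finally. → [uzegimunnonudukase].
/aagibilfigevxubah/: the form ends in the consonant /h/, so [e] is inserted word-finally. → [aagibilfigevxubahe].
/oloarorxidarkisur/: the form ends in the consonant /r/, so [e] is inserted word-finally. → [oloarorxidarkisure].

bewukuvibeebureve, uzegimunnonudukase, aagibilfigevxubahe, oloarorxidarkisure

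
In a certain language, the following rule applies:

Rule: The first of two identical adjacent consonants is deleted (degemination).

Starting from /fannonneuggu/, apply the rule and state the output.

/nn/ is a geminate; the first /n/ deletes.
/nn/ is a geminate; the first /n/ deletes.
/gg/ is a geminate; the first /g/ deletes.
The other instances of /f/, /n/, /g/ do not occur in the required environment and remain unchanged.
Surface form: [fanoneugu].

fanoneugu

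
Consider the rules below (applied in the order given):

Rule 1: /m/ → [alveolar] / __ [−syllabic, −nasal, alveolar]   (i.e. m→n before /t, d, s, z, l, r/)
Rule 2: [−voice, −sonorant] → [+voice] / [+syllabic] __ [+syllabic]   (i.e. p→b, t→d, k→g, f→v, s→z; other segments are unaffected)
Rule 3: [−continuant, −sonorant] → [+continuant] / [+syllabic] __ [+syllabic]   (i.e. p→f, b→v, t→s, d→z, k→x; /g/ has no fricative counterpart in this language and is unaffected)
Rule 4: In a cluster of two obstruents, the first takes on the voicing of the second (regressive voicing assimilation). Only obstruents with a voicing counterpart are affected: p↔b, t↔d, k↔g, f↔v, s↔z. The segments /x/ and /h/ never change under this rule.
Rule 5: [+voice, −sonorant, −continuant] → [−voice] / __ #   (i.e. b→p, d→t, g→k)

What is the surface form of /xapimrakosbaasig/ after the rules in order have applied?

Rule 1 (nasal place assimilation): /m/ precedes the alveolar consonant /r/, so it assimilates in place to [n]. /xapimrakosbaasig/ → xapinrakosbaasig.
Rule 2 (intervocalic voicing): /p/ is a voiceless obstruent between vowels /a/ and /i/, so it voices to [b]. /k/ is a voiceless obstruent between vowels /a/ and /o/, so it voices to [g]. /s/ is a voiceless obstruent between vowels /a/ and /i/, so it voices to [z]. /xapinrakosbaasig/ → xabinragosbaazig.
Rule 3 (intervocalic spirantization): /b/ is a stop between vowels /a/ and /i/, so it spirantizes to the fricative [v]. /xabinragosbaazig/ → xavinragosbaazig.
Rule 4 (regressive voicing assimilation): /s/ precedes the voiced obstruent /b/, so it voices to [z] by assimilation. /xavinragosbaazig/ → xavinragozbaazig.
Rule 5 (final devoicing): /g/ is a voiced stop in word-final position, so it devoices to [k]. /xavinragozbaazig/ → xavinragozbaazik.

xavinragozbaazik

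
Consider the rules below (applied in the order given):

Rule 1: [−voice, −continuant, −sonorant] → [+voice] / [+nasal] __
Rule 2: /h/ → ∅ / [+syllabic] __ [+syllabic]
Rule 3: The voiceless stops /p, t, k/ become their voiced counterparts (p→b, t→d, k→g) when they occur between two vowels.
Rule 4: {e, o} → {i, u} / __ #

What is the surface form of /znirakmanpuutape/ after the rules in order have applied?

Rule 1 (post-nasal voicing): /p/ is a voiceless stop immediately after the nasal /n/, so it voices to [b]. /znirakmanpuutape/ → znirakmanbuutape.
Rule 2 (intervocalic h-deletion): no segment meets the environment; /znirakmanbuutape/ is unchanged.
Rule 3 (intervocalic voicing): /t/ is a voiceless stop between vowels /u/ and /a/, so it voices to [d]. /p/ is a voiceless stop between vowels /a/ and /e/, so it voices to [b]. /znirakmanbuutape/ → znirakmanbuudabe.
Rule 4 (final vowel raising): /e/ is a mid vowel in word-final position, so it raises to [i]. /znirakmanbuudabe/ → znirakmanbuudabi.

znirakmanbuudabi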